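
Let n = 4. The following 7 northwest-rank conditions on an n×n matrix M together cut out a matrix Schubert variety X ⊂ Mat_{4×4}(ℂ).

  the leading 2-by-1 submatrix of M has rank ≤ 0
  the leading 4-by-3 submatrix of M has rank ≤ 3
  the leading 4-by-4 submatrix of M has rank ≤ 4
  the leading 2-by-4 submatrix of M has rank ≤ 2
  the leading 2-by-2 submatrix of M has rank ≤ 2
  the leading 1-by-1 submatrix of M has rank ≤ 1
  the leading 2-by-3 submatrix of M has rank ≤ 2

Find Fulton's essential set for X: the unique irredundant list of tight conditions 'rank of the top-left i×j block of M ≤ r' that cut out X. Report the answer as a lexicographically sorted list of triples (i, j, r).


The tightest implied rank at each (i,j), from the 7 conditions:

  R[1]: 0 | 1 | 1 | 1
  R[2]: 0 | 1 | 2 | 2
  R[3]: 1 | 2 | 3 | 3
  R[4]: 1 | 2 | 3 | 4

second differences of R give the permutation w = (2, 3, 1, 4).

Rothe diagram D(w) (2 cells), 1 SE-corner (essential condition):

[(2, 1, 0)]


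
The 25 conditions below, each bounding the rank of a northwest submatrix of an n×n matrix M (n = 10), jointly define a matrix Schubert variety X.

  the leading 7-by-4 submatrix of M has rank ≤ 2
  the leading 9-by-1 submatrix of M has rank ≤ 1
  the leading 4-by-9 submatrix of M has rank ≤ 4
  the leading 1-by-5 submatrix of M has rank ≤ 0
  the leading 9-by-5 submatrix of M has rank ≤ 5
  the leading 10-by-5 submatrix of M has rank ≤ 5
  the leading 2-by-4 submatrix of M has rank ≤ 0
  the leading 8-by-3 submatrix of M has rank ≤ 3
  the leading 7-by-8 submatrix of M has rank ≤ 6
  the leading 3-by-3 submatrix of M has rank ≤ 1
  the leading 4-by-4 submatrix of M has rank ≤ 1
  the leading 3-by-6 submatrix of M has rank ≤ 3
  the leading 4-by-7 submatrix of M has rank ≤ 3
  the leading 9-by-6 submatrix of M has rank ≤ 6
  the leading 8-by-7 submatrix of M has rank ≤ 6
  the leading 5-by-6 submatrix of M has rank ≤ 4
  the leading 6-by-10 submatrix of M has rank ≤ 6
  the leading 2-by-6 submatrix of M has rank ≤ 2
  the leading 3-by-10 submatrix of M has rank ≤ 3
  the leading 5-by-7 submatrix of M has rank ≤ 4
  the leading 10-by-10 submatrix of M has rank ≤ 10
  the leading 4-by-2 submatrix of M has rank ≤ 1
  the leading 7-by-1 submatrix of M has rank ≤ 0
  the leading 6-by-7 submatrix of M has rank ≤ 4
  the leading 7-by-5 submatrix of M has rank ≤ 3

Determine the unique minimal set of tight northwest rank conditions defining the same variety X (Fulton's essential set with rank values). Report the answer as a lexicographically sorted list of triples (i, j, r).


Propagating the 25 rank bounds to every northwest block:

  0 0 0 0 0 1 1 1 1 1
  0 0 0 0 1 2 2 2 2 2
  0 1 1 1 2 3 3 3 3 3
  0 1 1 1 2 3 3 4 4 4
  0 1 2 2 3 4 4 5 5 5
  0 1 2 2 3 4 4 5 6 6
  0 1 2 2 3 4 5 6 7 7
  1 2 3 3 4 5 6 7 8 8
  1 2 3 4 5 6 7 8 9 9
  1 2 3 4 5 6 7 8 9 10

second differences of R give the permutation w = (6, 5, 2, 8, 3, 9, 7, 1, 4, 10).

Rothe diagram D(w) (20 cells), 7 SE-corners (essential conditions):

[(1, 5, 0), (2, 4, 0), (4, 4, 1), (4, 7, 3), (6, 7, 4), (7, 1, 0), (7, 4, 2)]


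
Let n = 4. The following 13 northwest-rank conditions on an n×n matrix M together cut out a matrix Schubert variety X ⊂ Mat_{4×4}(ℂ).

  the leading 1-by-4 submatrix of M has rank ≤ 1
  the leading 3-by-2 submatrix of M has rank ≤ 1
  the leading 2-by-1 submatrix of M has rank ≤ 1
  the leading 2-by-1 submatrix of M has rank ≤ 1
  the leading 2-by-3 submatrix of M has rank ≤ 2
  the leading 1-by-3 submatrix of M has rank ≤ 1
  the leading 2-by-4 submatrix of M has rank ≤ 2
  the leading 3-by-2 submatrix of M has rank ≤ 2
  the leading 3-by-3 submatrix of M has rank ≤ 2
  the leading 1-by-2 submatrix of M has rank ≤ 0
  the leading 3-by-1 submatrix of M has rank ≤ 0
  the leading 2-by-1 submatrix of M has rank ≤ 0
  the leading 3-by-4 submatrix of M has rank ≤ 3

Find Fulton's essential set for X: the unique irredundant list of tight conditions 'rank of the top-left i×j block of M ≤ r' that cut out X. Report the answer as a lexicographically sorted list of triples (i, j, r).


Rank table r_w(4×4) implied by the 13 constraints:

  0 | 0 | 1 | 1
  0 | 1 | 2 | 2
  0 | 1 | 2 | 3
  1 | 2 | 3 | 4

hence w(1..4) = (3, 2, 4, 1).

Rothe diagram D(w) (4 cells), 2 SE-corners (essential conditions):

[(1, 2, 0), (3, 1, 0)]


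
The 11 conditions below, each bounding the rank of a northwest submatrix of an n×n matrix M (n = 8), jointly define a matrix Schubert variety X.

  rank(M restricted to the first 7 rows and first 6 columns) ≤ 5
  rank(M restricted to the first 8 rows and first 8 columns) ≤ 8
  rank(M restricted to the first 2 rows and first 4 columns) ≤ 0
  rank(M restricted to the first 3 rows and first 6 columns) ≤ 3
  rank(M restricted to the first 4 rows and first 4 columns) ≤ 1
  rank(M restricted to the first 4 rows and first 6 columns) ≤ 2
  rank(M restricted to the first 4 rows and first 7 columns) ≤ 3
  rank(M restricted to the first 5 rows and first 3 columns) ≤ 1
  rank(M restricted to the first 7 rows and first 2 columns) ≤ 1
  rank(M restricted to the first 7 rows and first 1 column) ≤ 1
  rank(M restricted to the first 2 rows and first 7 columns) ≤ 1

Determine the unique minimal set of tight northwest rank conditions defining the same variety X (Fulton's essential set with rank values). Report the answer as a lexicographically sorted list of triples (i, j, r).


Rank table r_w(8×8) implied by the 11 constraints:

  0  0  0  0  1  1  1  1
  0  0  0  0  1  1  1  2
  1  1  1  1  2  2  2  3
  1  1  1  1  2  2  3  4
  1  1  1  2  3  3  4  5
  1  1  2  3  4  4  5  6
  1  1  2  3  4  5  6  7
  1  2  3  4  5  6  7  8

giving w = (5, 8, 1, 7, 4, 3, 6, 2) via Δ²R.

Rothe diagram D(w) (18 cells), 6 SE-corners (essential conditions):

[(2, 4, 0), (2, 7, 1), (4, 4, 1), (4, 6, 2), (5, 3, 1), (7, 2, 1)]


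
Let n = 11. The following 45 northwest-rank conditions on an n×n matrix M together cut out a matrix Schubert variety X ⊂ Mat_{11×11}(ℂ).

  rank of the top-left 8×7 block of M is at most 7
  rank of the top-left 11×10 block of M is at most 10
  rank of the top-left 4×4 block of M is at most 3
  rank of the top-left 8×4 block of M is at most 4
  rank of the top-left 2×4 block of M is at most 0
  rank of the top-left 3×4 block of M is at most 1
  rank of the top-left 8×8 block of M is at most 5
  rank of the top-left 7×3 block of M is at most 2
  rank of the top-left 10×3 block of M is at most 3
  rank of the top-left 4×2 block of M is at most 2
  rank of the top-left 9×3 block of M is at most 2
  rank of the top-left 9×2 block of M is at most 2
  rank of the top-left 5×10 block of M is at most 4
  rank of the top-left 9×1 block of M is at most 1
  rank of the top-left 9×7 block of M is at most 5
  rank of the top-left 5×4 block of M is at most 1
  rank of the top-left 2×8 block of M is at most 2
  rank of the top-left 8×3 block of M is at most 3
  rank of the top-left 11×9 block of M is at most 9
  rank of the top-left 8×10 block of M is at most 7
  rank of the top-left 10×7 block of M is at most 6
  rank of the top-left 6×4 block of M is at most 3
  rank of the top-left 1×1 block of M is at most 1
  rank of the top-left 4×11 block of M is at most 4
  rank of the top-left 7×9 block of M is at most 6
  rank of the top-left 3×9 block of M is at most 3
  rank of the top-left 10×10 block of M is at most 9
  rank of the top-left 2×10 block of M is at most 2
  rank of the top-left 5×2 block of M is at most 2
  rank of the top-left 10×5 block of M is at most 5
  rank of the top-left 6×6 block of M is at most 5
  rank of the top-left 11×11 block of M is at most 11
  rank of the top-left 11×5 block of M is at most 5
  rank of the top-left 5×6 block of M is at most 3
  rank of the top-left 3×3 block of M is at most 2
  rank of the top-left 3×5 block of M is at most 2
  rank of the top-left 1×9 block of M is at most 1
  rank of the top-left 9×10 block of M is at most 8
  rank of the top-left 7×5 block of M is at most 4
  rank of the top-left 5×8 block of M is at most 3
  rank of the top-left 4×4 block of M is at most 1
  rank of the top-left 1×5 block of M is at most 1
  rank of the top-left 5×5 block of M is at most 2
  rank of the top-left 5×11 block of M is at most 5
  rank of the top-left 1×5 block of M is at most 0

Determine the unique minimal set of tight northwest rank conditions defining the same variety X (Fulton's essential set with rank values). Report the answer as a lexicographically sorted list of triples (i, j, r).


Propagating the 45 rank bounds to every northwest block:

  0 | 0 | 0 | 0 | 0 | 1 | 1 | 1 | 1 | 1 | 1
  0 | 0 | 0 | 0 | 1 | 2 | 2 | 2 | 2 | 2 | 2
  1 | 1 | 1 | 1 | 2 | 3 | 3 | 3 | 3 | 3 | 3
  1 | 1 | 1 | 1 | 2 | 3 | 3 | 3 | 4 | 4 | 4
  1 | 1 | 1 | 1 | 2 | 3 | 3 | 3 | 4 | 4 | 5
  1 | 2 | 2 | 2 | 3 | 4 | 4 | 4 | 5 | 5 | 6
  1 | 2 | 2 | 3 | 4 | 5 | 5 | 5 | 6 | 6 | 7
  1 | 2 | 2 | 3 | 4 | 5 | 5 | 5 | 6 | 7 | 8
  1 | 2 | 2 | 3 | 4 | 5 | 5 | 6 | 7 | 8 | 9
  1 | 2 | 3 | 4 | 5 | 6 | 6 | 7 | 8 | 9 | 10
  1 | 2 | 3 | 4 | 5 | 6 | 7 | 8 | 9 | 10 | 11

second differences of R give the permutation w = (6, 5, 1, 9, 11, 2, 4, 10, 8, 3, 7).

D(w) has 26 cells with 8 SE-corners; essential set:

[(1, 5, 0), (2, 4, 0), (5, 4, 1), (5, 8, 3), (5, 10, 4), (8, 8, 5), (9, 3, 2), (9, 7, 5)]


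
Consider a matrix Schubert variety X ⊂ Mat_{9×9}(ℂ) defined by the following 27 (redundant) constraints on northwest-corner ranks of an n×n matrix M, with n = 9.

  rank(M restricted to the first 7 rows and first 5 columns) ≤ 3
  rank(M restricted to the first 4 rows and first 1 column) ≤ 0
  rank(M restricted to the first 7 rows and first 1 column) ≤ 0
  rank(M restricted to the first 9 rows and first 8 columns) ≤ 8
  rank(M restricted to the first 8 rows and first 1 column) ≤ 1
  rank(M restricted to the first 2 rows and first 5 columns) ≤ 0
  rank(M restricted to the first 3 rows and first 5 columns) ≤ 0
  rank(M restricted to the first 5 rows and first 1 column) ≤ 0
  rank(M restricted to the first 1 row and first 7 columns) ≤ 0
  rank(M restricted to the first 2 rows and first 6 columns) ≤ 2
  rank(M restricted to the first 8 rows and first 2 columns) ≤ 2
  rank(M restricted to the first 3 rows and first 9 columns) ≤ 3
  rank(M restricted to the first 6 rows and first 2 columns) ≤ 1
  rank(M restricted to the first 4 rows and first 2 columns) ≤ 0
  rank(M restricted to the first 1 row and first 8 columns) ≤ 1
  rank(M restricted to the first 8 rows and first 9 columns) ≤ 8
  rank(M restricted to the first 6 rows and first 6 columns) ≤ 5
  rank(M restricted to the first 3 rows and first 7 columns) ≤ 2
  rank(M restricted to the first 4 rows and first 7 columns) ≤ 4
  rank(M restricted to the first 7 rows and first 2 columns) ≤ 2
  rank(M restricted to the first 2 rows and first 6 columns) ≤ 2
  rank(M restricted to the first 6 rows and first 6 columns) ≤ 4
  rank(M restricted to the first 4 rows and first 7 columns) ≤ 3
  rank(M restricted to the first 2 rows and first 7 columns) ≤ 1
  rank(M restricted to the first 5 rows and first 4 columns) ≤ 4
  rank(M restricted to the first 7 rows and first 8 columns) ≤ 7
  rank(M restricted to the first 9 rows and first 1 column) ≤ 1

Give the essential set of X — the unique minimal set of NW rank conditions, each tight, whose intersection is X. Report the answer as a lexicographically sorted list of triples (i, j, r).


The tightest implied rank at each (i,j), from the 27 conditions:

  i=1: 0  0  0  0  0  0  0  1  1
  i=2: 0  0  0  0  0  1  1  2  2
  i=3: 0  0  0  0  0  1  2  3  3
  i=4: 0  0  1  1  1  2  3  4  4
  i=5: 0  1  2  2  2  3  4  5  5
  i=6: 0  1  2  3  3  4  5  6  6
  i=7: 0  1  2  3  3  4  5  6  7
  i=8: 1  2  3  4  4  5  6  7  8
  i=9: 1  2  3  4  5  6  7  8  9

reading off 1-entries of Δ²R: w = (8, 6, 7, 3, 2, 4, 9, 1, 5).

Fulton essential set (5 of the 23 Rothe cells):

[(1, 7, 0), (3, 5, 0), (4, 2, 0), (7, 1, 0), (7, 5, 3)]


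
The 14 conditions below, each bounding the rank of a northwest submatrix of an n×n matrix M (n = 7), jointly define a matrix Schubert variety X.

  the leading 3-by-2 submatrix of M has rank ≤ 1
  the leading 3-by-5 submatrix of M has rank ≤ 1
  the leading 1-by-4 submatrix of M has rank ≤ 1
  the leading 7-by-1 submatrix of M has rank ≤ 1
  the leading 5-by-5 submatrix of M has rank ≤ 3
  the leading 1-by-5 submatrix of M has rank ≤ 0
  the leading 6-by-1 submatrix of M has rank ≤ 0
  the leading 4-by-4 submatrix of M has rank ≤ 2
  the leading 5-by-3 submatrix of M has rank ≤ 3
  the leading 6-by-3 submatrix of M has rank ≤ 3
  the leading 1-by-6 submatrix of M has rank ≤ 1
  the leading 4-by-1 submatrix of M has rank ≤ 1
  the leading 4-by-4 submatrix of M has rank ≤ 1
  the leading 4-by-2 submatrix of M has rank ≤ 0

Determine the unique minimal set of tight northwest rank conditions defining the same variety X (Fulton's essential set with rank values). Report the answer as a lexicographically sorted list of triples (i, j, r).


Computing R[i][j] = min implied NW-rank bound (n=7, 14 conditions):

  R[1]: 0, 0, 0, 0, 0, 1, 1
  R[2]: 0, 0, 1, 1, 1, 2, 2
  R[3]: 0, 0, 1, 1, 1, 2, 3
  R[4]: 0, 0, 1, 1, 2, 3, 4
  R[5]: 0, 1, 2, 2, 3, 4, 5
  R[6]: 0, 1, 2, 3, 4, 5, 6
  R[7]: 1, 2, 3, 4, 5, 6, 7

reading off 1-entries of Δ²R: w = (6, 3, 7, 5, 2, 4, 1).

5 SE-corners of the 16-cell Rothe diagram give Ess(w):

[(1, 5, 0), (3, 5, 1), (4, 2, 0), (4, 4, 1), (6, 1, 0)]


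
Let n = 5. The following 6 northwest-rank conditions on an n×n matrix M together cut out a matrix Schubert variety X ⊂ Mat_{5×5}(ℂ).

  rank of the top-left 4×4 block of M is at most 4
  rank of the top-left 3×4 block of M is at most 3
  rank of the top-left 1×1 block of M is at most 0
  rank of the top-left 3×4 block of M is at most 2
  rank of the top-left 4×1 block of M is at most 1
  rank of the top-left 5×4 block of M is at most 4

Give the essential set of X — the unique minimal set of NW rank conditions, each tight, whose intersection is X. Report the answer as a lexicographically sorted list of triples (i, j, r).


Computing R[i][j] = min implied NW-rank bound (n=5, 6 conditions):

  row 1: 0 1 1 1 1
  row 2: 1 2 2 2 2
  row 3: 1 2 2 2 3
  row 4: 1 2 3 3 4
  row 5: 1 2 3 4 5

second differences of R give the permutation w = (2, 1, 5, 3, 4).

|D(w)|=3, |Ess(w)|=2:

[(1, 1, 0), (3, 4, 2)]


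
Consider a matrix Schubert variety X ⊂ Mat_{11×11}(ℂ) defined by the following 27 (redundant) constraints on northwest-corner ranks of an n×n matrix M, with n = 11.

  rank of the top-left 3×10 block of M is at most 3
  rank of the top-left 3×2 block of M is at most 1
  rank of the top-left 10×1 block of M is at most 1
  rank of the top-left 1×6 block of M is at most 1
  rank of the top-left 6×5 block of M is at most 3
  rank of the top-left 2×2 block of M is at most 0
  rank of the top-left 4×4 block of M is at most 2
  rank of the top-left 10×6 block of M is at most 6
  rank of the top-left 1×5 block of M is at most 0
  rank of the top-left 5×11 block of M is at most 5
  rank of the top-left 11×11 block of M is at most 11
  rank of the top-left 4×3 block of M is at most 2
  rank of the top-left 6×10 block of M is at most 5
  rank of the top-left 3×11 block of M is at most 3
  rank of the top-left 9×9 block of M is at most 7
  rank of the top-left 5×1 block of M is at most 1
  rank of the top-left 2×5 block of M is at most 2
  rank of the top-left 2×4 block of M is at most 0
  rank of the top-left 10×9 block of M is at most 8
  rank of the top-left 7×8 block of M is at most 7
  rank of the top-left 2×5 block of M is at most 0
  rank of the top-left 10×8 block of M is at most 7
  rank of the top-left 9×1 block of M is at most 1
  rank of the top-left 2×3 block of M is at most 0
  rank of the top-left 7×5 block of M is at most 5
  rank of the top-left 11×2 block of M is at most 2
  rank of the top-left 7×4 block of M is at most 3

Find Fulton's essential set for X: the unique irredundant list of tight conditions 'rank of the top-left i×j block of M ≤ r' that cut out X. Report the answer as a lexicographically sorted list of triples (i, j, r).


Computing R[i][j] = min implied NW-rank bound (n=11, 27 conditions):

  0 0 0 0 0 1 1 1 1 1 1
  0 0 0 0 0 1 2 2 2 2 2
  1 1 1 1 1 2 3 3 3 3 3
  1 2 2 2 2 3 4 4 4 4 4
  1 2 3 3 3 4 5 5 5 5 5
  1 2 3 3 3 4 5 5 5 5 6
  1 2 3 3 4 5 6 6 6 6 7
  1 2 3 4 5 6 7 7 7 7 8
  1 2 3 4 5 6 7 7 7 8 9
  1 2 3 4 5 6 7 7 8 9 10
  1 2 3 4 5 6 7 8 9 10 11

the unique w with this rank table is (6, 7, 1, 2, 3, 11, 5, 4, 10, 9, 8).

Rothe diagram D(w) (19 cells), 6 SE-corners (essential conditions):

[(2, 5, 0), (6, 5, 3), (6, 10, 5), (7, 4, 3), (9, 9, 7), (10, 8, 7)]


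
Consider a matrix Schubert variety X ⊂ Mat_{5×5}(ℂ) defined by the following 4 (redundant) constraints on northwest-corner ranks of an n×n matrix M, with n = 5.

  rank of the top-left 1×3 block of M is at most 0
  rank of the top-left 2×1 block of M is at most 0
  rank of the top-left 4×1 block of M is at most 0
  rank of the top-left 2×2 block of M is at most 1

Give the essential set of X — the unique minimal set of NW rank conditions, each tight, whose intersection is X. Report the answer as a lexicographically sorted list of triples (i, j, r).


Propagating the 4 rank bounds to every northwest block:

  R[1]: 0, 0, 0, 1, 1
  R[2]: 0, 1, 1, 2, 2
  R[3]: 0, 1, 2, 3, 3
  R[4]: 0, 1, 2, 3, 4
  R[5]: 1, 2, 3, 4, 5

hence w(1..5) = (4, 2, 3, 5, 1).

Rothe diagram D(w) (6 cells), 2 SE-corners (essential conditions):

[(1, 3, 0), (4, 1, 0)]


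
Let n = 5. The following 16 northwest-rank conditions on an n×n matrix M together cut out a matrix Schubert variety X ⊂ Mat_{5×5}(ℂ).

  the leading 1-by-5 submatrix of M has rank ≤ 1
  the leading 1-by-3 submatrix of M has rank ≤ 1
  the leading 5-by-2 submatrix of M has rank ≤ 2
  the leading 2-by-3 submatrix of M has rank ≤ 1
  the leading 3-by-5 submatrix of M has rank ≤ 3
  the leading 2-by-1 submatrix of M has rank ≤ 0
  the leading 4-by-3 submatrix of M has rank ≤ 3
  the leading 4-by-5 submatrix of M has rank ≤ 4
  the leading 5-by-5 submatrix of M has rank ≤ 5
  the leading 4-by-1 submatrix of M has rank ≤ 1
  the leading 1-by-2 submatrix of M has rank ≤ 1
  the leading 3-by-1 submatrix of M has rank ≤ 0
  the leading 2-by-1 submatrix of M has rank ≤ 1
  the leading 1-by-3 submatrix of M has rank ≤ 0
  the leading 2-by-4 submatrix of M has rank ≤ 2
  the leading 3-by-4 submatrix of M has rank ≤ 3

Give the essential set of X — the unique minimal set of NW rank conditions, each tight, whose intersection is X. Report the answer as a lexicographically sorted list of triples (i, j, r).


The tightest implied rank at each (i,j), from the 16 conditions:

  0 0 0 1 1
  0 1 1 2 2
  0 1 2 3 3
  1 2 3 4 4
  1 2 3 4 5

so w = (4, 2, 3, 1, 5).

|D(w)|=5, |Ess(w)|=2:

[(1, 3, 0), (3, 1, 0)]


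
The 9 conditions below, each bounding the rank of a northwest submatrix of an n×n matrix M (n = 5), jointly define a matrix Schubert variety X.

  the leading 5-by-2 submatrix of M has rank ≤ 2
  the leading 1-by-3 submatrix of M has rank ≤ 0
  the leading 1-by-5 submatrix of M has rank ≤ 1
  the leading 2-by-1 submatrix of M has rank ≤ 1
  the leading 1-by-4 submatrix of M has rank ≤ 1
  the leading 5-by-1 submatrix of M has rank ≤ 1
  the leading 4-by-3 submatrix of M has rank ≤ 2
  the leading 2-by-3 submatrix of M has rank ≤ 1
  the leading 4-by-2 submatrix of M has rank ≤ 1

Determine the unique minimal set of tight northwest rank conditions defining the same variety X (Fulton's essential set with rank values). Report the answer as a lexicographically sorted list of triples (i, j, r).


Propagating the 9 rank bounds to every northwest block:

  R[1]: 0 0 0 1 1
  R[2]: 1 1 1 2 2
  R[3]: 1 1 2 3 3
  R[4]: 1 1 2 3 4
  R[5]: 1 2 3 4 5

giving w = (4, 1, 3, 5, 2) via Δ²R.

|D(w)|=5, |Ess(w)|=2:

[(1, 3, 0), (4, 2, 1)]


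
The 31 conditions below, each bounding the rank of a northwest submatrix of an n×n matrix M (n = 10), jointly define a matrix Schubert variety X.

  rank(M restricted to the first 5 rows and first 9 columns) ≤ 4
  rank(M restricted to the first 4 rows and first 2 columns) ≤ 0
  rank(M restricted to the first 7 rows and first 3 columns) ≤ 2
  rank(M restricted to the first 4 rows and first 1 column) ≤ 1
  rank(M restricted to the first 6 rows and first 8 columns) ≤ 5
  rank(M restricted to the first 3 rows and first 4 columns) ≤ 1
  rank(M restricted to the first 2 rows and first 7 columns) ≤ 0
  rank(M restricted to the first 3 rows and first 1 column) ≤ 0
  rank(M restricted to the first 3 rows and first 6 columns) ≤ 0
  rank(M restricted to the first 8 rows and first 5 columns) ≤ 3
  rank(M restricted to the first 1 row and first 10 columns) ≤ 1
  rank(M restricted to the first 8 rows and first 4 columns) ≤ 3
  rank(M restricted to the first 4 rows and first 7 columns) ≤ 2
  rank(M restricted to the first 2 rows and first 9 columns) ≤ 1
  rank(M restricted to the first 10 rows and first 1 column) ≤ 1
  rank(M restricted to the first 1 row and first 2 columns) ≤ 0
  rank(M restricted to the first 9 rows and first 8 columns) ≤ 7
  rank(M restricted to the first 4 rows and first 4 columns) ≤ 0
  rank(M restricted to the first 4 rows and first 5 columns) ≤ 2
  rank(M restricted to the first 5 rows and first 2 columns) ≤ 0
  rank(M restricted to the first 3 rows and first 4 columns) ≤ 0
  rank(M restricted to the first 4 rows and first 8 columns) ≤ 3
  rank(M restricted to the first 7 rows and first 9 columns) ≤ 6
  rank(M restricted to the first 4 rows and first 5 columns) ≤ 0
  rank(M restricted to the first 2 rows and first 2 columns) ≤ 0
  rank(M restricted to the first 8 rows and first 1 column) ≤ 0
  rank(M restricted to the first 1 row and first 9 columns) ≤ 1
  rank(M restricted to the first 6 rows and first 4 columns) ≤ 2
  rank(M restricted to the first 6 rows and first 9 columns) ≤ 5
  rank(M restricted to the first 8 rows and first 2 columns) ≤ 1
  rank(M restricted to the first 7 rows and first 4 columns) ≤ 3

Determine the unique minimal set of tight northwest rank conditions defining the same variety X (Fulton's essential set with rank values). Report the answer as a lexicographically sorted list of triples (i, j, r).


Propagating the 31 rank bounds to every northwest block:

  row 1: 0 | 0 | 0 | 0 | 0 | 0 | 0 | 1 | 1 | 1
  row 2: 0 | 0 | 0 | 0 | 0 | 0 | 0 | 1 | 1 | 2
  row 3: 0 | 0 | 0 | 0 | 0 | 0 | 1 | 2 | 2 | 3
  row 4: 0 | 0 | 0 | 0 | 0 | 1 | 2 | 3 | 3 | 4
  row 5: 0 | 0 | 1 | 1 | 1 | 2 | 3 | 4 | 4 | 5
  row 6: 0 | 1 | 2 | 2 | 2 | 3 | 4 | 5 | 5 | 6
  row 7: 0 | 1 | 2 | 3 | 3 | 4 | 5 | 6 | 6 | 7
  row 8: 0 | 1 | 2 | 3 | 3 | 4 | 5 | 6 | 7 | 8
  row 9: 1 | 2 | 3 | 4 | 4 | 5 | 6 | 7 | 8 | 9
  row 10: 1 | 2 | 3 | 4 | 5 | 6 | 7 | 8 | 9 | 10

so w = (8, 10, 7, 6, 3, 2, 4, 9, 1, 5).

7 SE-corners of the 32-cell Rothe diagram give Ess(w):

[(2, 7, 0), (2, 9, 1), (3, 6, 0), (4, 5, 0), (5, 2, 0), (8, 1, 0), (8, 5, 3)]


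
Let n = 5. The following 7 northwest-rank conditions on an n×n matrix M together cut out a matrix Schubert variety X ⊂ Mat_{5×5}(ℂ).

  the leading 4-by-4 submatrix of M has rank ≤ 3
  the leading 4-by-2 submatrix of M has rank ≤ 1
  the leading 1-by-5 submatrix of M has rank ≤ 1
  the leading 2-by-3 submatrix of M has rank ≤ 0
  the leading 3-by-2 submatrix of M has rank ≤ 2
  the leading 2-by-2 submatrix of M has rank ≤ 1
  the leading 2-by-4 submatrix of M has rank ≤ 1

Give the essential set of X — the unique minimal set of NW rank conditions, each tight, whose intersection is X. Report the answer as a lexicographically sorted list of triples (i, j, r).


Computing R[i][j] = min implied NW-rank bound (n=5, 7 conditions):

  0  0  0  1  1
  0  0  0  1  2
  1  1  1  2  3
  1  1  2  3  4
  1  2  3  4  5

second differences of R give the permutation w = (4, 5, 1, 3, 2).

2 SE-corners of the 7-cell Rothe diagram give Ess(w):

[(2, 3, 0), (4, 2, 1)]


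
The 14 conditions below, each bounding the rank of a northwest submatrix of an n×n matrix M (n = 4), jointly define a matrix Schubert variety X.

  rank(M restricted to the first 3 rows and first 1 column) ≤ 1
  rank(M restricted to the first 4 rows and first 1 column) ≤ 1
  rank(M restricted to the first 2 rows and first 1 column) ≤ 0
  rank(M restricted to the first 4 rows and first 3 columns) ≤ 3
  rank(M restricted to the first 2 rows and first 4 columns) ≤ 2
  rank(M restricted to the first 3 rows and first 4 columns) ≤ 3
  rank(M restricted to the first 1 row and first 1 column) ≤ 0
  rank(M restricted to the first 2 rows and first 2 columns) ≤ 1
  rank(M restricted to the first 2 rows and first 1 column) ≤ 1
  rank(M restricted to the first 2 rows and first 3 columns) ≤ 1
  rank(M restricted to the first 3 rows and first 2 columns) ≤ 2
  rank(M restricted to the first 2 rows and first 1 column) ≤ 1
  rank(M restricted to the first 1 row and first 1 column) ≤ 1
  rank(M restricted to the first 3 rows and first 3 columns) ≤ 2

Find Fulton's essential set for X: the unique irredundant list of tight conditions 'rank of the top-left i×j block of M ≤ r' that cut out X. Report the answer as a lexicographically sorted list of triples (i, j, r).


Computing R[i][j] = min implied NW-rank bound (n=4, 14 conditions):

  i=1: 0 1 1 1
  i=2: 0 1 1 2
  i=3: 1 2 2 3
  i=4: 1 2 3 4

giving w = (2, 4, 1, 3) via Δ²R.

2 SE-corners of the 3-cell Rothe diagram give Ess(w):

[(2, 1, 0), (2, 3, 1)]


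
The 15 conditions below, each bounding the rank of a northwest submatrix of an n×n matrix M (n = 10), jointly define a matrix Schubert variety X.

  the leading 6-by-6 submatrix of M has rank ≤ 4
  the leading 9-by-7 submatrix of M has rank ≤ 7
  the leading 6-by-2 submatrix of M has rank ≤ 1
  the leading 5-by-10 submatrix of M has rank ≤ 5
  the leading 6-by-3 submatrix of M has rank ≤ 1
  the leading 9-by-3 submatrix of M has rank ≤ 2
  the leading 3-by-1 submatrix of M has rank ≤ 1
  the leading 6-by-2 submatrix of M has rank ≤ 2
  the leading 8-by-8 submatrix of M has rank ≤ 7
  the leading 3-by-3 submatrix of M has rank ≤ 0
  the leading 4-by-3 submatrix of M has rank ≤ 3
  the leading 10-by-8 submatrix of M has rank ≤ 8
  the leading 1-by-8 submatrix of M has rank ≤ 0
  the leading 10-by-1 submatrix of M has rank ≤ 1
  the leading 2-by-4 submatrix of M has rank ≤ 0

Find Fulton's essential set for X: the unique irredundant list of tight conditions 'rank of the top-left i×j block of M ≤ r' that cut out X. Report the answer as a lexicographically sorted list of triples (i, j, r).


Recovering R(i,j) via the rank-extension bound from the 15 conditions:

  R[1]: 0  0  0  0  0  0  0  0  1  1
  R[2]: 0  0  0  0  1  1  1  1  2  2
  R[3]: 0  0  0  1  2  2  2  2  3  3
  R[4]: 1  1  1  2  3  3  3  3  4  4
  R[5]: 1  1  1  2  3  4  4  4  5  5
  R[6]: 1  1  1  2  3  4  5  5  6  6
  R[7]: 1  2  2  3  4  5  6  6  7  7
  R[8]: 1  2  2  3  4  5  6  7  8  8
  R[9]: 1  2  2  3  4  5  6  7  8  9
  R[10]: 1  2  3  4  5  6  7  8  9  10

hence w(1..10) = (9, 5, 4, 1, 6, 7, 2, 8, 10, 3).

D(w) has 21 cells with 5 SE-corners; essential set:

[(1, 8, 0), (2, 4, 0), (3, 3, 0), (6, 3, 1), (9, 3, 2)]


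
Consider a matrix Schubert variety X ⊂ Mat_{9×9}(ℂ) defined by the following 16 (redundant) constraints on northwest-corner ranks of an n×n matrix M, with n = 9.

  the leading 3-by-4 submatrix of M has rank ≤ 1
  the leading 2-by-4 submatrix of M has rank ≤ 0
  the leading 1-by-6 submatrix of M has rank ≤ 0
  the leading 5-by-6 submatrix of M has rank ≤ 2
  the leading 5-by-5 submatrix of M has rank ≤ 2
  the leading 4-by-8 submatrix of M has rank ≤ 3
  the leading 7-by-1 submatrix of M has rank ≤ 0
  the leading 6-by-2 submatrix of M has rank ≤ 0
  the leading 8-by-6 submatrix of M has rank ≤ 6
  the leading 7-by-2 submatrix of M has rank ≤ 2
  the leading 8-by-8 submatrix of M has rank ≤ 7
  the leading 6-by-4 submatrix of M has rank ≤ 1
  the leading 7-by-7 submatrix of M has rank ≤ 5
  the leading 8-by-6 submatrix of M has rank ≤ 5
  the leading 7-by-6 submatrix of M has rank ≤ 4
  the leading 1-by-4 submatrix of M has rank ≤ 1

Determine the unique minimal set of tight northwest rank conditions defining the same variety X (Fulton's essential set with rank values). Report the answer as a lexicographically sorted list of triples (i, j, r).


Computing R[i][j] = min implied NW-rank bound (n=9, 16 conditions):

  0  0  0  0  0  0  1  1  1
  0  0  0  0  1  1  2  2  2
  0  0  1  1  2  2  3  3  3
  0  0  1  1  2  2  3  3  4
  0  0  1  1  2  2  3  4  5
  0  0  1  1  2  3  4  5  6
  0  1  2  2  3  4  5  6  7
  1  2  3  3  4  5  6  7  8
  1  2  3  4  5  6  7  8  9

hence w(1..9) = (7, 5, 3, 9, 8, 6, 2, 1, 4).

|D(w)|=25, |Ess(w)|=7:

[(1, 6, 0), (2, 4, 0), (4, 8, 3), (5, 6, 2), (6, 2, 0), (6, 4, 1), (7, 1, 0)]


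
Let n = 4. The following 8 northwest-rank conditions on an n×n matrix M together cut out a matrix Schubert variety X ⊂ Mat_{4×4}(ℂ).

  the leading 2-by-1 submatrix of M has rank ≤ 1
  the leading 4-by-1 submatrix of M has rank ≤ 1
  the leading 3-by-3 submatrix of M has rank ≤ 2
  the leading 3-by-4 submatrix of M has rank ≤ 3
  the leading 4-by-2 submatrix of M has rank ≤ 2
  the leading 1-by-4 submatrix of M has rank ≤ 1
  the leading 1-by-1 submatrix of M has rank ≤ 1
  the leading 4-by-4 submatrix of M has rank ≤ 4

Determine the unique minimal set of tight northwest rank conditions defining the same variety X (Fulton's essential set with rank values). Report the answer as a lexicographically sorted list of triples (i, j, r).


Recovering R(i,j) via the rank-extension bound from the 8 conditions:

  R[1]: 1 1 1 1
  R[2]: 1 2 2 2
  R[3]: 1 2 2 3
  R[4]: 1 2 3 4

reading off 1-entries of Δ²R: w = (1, 2, 4, 3).

Fulton essential set (the sole Rothe cell):

[(3, 3, 2)]


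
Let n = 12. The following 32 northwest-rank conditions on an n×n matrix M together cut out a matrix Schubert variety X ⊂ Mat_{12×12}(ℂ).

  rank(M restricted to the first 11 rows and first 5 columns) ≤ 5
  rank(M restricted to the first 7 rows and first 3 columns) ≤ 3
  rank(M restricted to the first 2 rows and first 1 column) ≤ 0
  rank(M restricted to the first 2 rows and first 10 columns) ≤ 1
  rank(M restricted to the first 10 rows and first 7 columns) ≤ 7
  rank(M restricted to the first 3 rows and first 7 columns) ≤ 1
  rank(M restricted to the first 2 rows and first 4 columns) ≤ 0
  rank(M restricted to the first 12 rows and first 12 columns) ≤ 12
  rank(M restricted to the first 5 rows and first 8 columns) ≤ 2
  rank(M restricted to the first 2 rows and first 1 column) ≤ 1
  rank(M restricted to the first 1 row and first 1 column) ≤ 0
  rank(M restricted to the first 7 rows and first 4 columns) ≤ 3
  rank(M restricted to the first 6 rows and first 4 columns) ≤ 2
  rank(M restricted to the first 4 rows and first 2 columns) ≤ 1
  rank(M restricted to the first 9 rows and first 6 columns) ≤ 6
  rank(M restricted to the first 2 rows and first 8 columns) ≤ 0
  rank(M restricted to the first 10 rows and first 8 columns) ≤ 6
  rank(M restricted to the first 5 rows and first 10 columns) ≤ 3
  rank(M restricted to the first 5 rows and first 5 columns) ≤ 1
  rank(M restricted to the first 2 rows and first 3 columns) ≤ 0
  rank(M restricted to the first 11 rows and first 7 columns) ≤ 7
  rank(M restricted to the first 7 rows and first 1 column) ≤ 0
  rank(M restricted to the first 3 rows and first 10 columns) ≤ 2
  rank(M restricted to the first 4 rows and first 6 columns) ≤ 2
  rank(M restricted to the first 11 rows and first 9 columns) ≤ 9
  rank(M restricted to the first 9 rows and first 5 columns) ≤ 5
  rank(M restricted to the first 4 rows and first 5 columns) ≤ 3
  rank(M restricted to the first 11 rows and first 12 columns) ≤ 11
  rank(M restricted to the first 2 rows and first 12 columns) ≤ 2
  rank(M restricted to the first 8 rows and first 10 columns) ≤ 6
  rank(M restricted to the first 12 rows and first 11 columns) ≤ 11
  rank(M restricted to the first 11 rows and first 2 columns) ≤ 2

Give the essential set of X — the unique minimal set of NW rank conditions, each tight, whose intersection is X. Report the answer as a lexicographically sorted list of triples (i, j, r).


Rank table r_w(12×12) implied by the 32 constraints:

  0 0 0 0 0 0 0 0 1 1 1 1
  0 0 0 0 0 0 0 0 1 1 2 2
  0 1 1 1 1 1 1 1 2 2 3 3
  0 1 1 1 1 2 2 2 3 3 4 4
  0 1 1 1 1 2 2 2 3 3 4 5
  0 1 2 2 2 3 3 3 4 4 5 6
  0 1 2 3 3 4 4 4 5 5 6 7
  1 2 3 4 4 5 5 5 6 6 7 8
  1 2 3 4 5 6 6 6 7 7 8 9
  1 2 3 4 5 6 6 6 7 8 9 10
  1 2 3 4 5 6 7 7 8 9 10 11
  1 2 3 4 5 6 7 8 9 10 11 12

so w = (9, 11, 2, 6, 12, 3, 4, 1, 5, 10, 7, 8).

ℓ(w)=33; the 7 essential cells (i,j,r):

[(2, 8, 0), (2, 10, 1), (5, 5, 1), (5, 8, 2), (5, 10, 3), (7, 1, 0), (10, 8, 6)]


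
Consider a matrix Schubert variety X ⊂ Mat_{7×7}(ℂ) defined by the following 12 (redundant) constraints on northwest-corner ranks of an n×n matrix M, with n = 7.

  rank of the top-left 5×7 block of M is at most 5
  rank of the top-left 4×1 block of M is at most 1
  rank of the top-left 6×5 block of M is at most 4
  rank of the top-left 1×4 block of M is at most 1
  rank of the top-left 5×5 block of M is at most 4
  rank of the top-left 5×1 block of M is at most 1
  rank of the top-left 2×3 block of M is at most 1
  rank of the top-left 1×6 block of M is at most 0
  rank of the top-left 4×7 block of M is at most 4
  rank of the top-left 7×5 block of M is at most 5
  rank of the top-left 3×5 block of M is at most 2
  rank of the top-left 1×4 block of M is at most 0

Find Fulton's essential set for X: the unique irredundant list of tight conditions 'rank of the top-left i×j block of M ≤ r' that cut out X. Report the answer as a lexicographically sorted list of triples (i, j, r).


Reconstructing r_w from the 12 given conditions:

  row 1: 0  0  0  0  0  0  1
  row 2: 1  1  1  1  1  1  2
  row 3: 1  2  2  2  2  2  3
  row 4: 1  2  3  3  3  3  4
  row 5: 1  2  3  4  4  4  5
  row 6: 1  2  3  4  4  5  6
  row 7: 1  2  3  4  5  6  7

giving w = (7, 1, 2, 3, 4, 6, 5) via Δ²R.

Rothe diagram D(w) (7 cells), 2 SE-corners (essential conditions):

[(1, 6, 0), (6, 5, 4)]


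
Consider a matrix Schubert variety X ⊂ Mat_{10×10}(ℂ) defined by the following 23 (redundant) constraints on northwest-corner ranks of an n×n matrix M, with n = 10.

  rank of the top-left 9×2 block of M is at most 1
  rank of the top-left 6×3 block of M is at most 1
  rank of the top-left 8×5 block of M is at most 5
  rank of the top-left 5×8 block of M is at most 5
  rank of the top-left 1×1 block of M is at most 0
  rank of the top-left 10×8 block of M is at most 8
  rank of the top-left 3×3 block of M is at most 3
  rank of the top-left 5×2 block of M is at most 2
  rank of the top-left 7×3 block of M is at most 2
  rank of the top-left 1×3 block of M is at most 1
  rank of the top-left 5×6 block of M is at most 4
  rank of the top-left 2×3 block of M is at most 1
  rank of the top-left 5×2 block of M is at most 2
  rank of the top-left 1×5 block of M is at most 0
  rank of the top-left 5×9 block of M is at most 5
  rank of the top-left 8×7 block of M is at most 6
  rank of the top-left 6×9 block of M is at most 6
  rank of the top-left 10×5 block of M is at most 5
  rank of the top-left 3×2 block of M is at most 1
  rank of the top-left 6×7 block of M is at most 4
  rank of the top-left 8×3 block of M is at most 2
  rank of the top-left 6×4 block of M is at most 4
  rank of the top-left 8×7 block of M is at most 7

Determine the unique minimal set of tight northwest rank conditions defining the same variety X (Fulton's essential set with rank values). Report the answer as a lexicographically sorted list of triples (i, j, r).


The tightest implied rank at each (i,j), from the 23 conditions:

  row 1: 0 | 0 | 0 | 0 | 0 | 1 | 1 | 1 | 1 | 1
  row 2: 1 | 1 | 1 | 1 | 1 | 2 | 2 | 2 | 2 | 2
  row 3: 1 | 1 | 1 | 2 | 2 | 3 | 3 | 3 | 3 | 3
  row 4: 1 | 1 | 1 | 2 | 3 | 4 | 4 | 4 | 4 | 4
  row 5: 1 | 1 | 1 | 2 | 3 | 4 | 4 | 5 | 5 | 5
  row 6: 1 | 1 | 1 | 2 | 3 | 4 | 4 | 5 | 6 | 6
  row 7: 1 | 1 | 2 | 3 | 4 | 5 | 5 | 6 | 7 | 7
  row 8: 1 | 1 | 2 | 3 | 4 | 5 | 6 | 7 | 8 | 8
  row 9: 1 | 1 | 2 | 3 | 4 | 5 | 6 | 7 | 8 | 9
  row 10: 1 | 2 | 3 | 4 | 5 | 6 | 7 | 8 | 9 | 10

the unique w with this rank table is (6, 1, 4, 5, 8, 9, 3, 7, 10, 2).

Rothe diagram D(w) (18 cells), 4 SE-corners (essential conditions):

[(1, 5, 0), (6, 3, 1), (6, 7, 4), (9, 2, 1)]


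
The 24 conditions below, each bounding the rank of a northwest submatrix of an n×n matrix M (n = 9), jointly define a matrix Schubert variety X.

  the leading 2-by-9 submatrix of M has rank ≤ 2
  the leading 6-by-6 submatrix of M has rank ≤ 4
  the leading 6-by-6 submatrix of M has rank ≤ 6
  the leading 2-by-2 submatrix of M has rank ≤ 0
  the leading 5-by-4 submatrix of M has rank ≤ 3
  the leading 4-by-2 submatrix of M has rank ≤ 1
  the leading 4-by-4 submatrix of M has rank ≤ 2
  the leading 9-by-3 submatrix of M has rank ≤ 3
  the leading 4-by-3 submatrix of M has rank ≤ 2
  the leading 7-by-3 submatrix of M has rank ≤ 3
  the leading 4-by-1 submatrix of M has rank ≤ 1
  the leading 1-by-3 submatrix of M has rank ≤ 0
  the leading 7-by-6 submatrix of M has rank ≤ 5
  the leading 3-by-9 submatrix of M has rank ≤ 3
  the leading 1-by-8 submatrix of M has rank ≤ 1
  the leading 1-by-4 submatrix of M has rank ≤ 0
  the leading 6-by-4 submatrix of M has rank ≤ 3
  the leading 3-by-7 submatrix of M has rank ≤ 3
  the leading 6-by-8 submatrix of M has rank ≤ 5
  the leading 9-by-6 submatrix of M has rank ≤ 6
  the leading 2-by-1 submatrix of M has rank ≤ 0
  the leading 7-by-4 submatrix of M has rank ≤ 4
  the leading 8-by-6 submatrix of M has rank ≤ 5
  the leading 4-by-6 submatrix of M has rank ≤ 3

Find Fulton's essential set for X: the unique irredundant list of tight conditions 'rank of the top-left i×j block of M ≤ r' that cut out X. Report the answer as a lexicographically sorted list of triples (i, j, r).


Reconstructing r_w from the 24 given conditions:

  row 1: 0 0 0 0 1 1 1 1 1
  row 2: 0 0 1 1 2 2 2 2 2
  row 3: 1 1 2 2 3 3 3 3 3
  row 4: 1 1 2 2 3 3 4 4 4
  row 5: 1 2 3 3 4 4 5 5 5
  row 6: 1 2 3 3 4 4 5 5 6
  row 7: 1 2 3 4 5 5 6 6 7
  row 8: 1 2 3 4 5 5 6 7 8
  row 9: 1 2 3 4 5 6 7 8 9

second differences of R give the permutation w = (5, 3, 1, 7, 2, 9, 4, 8, 6).

9 SE-corners of the 13-cell Rothe diagram give Ess(w):

[(1, 4, 0), (2, 2, 0), (4, 2, 1), (4, 4, 2), (4, 6, 3), (6, 4, 3), (6, 6, 4), (6, 8, 5), (8, 6, 5)]


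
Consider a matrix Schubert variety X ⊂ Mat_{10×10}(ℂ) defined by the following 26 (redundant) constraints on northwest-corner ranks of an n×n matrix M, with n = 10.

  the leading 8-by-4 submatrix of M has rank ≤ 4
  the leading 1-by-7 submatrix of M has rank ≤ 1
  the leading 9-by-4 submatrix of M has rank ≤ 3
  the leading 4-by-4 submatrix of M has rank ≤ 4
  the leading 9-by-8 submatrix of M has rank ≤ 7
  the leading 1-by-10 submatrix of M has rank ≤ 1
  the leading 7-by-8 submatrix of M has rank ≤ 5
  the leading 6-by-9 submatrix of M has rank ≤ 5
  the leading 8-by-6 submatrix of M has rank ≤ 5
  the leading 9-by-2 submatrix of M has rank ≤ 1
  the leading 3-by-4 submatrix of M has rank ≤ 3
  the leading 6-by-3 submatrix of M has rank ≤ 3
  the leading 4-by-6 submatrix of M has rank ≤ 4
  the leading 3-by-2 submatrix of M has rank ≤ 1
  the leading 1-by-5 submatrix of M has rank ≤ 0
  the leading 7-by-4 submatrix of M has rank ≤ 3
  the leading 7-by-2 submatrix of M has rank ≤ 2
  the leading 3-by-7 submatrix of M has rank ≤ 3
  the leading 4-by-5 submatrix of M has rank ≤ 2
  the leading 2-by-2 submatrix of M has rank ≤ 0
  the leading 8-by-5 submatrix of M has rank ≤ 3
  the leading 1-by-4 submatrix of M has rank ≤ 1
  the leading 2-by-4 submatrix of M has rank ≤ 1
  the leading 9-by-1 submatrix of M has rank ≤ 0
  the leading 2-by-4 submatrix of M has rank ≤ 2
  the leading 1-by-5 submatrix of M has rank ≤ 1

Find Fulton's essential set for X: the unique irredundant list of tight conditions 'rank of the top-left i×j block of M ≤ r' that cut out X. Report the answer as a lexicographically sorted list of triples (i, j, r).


Propagating the 26 rank bounds to every northwest block:

  R[1]: 0 | 0 | 0 | 0 | 0 | 1 | 1 | 1 | 1 | 1
  R[2]: 0 | 0 | 1 | 1 | 1 | 2 | 2 | 2 | 2 | 2
  R[3]: 0 | 1 | 2 | 2 | 2 | 3 | 3 | 3 | 3 | 3
  R[4]: 0 | 1 | 2 | 2 | 2 | 3 | 4 | 4 | 4 | 4
  R[5]: 0 | 1 | 2 | 3 | 3 | 4 | 5 | 5 | 5 | 5
  R[6]: 0 | 1 | 2 | 3 | 3 | 4 | 5 | 5 | 5 | 6
  R[7]: 0 | 1 | 2 | 3 | 3 | 4 | 5 | 5 | 6 | 7
  R[8]: 0 | 1 | 2 | 3 | 3 | 4 | 5 | 6 | 7 | 8
  R[9]: 0 | 1 | 2 | 3 | 4 | 5 | 6 | 7 | 8 | 9
  R[10]: 1 | 2 | 3 | 4 | 5 | 6 | 7 | 8 | 9 | 10

giving w = (6, 3, 2, 7, 4, 10, 9, 8, 5, 1) via Δ²R.

|D(w)|=22, |Ess(w)|=7:

[(1, 5, 0), (2, 2, 0), (4, 5, 2), (6, 9, 5), (7, 8, 5), (8, 5, 3), (9, 1, 0)]
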